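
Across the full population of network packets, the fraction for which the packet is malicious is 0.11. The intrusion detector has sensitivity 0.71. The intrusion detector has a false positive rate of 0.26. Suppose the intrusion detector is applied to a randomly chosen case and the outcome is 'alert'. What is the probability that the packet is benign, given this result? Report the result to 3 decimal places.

P(¬H | E) ≈ 0.748

Let H be the event that the packet is malicious. P(H) = 0.11, so P(¬H) = 0.89. With E the 'alert' result, P(E|H) = 0.71 and P(E|¬H) = 0.26.
P(E) = 0.71·0.11 + 0.26·0.89 = 0.078100 + 0.23140 = 0.30950.
By Bayes' theorem, P(H|E) = 0.078100 / 0.30950 = 0.252. Hence P(¬H|E) = 1 − 0.252 = 0.748.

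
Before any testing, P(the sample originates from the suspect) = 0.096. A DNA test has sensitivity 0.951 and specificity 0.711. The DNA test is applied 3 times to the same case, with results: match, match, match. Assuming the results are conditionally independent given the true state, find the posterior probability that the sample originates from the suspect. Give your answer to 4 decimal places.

With H the event that the sample originates from the suspect, the joint likelihood of the observed sequence is P(data|H) = 0.951·0.951·0.951 = 0.86009 and P(data|¬H) = 0.289·0.289·0.289 = 0.024138.
Bayes: P(H|data) = 0.096·0.86009 / (0.096·0.86009 + 0.904·0.024138) = 0.082568/0.10439 = 0.7910.

Posterior P(H) ≈ 0.7910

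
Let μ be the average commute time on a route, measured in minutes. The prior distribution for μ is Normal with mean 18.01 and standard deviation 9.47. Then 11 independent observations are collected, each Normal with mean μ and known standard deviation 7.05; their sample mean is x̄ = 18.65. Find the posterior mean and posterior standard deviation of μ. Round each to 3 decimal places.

Posterior mean ≈ 18.619; posterior SD ≈ 2.074

Prior precision 1/τ₀² = 1/9.47² = 0.0111506; data precision n/σ² = 11/7.05² = 0.221317.
Posterior precision = 0.0111506 + 0.221317 = 0.232467, giving posterior SD = 1/√0.232467 = 2.074.
Posterior mean = (0.0111506·18.01 + 0.221317·18.65) / 0.232467 = 18.619.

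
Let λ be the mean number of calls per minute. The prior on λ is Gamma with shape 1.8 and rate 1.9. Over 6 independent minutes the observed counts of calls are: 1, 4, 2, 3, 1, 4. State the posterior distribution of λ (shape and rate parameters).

Total count ∑xᵢ = 15 over n = 6 minutes.
Gamma is conjugate to the Poisson likelihood: posterior is Gamma(shape = 1.8+15 = 16.8, rate = 1.9+6 = 7.9).

Posterior: Gamma(shape=16.8, rate=7.9)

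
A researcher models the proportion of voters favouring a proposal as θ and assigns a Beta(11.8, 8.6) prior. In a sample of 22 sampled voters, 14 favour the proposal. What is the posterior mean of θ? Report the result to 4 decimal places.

Posterior mean ≈ 0.6085

The binomial likelihood is conjugate to the Beta prior: with 14 successes and 8 failures, the posterior is Beta(11.8+14, 8.6+8) = Beta(25.8, 16.6).
E[θ | data] = 25.8/(25.8+16.6) = 0.6085.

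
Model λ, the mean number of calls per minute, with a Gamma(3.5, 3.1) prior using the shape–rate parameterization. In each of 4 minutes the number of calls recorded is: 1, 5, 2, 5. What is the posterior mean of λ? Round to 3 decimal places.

Total count ∑xᵢ = 13 over n = 4 minutes.
Gamma is conjugate to the Poisson likelihood: posterior is Gamma(shape = 3.5+13 = 16.5, rate = 3.1+4 = 7.1).
E[λ | data] = 16.5/7.1 = 2.324.

Posterior mean ≈ 2.324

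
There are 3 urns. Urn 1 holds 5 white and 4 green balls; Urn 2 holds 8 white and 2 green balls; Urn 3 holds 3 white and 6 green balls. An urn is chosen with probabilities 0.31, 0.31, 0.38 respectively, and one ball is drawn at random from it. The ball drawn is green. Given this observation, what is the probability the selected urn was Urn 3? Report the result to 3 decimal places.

P(green|Urn 1) = 0.4444; P(green|Urn 2) = 0.2; P(green|Urn 3) = 0.6667.
Prior × likelihood for each source: 0.31·0.4444=0.1378, 0.31·0.2=0.06200, 0.38·0.6667=0.2533. Summing gives P(green) = 0.45311.
P(Urn 3 | green) = 0.2533 / 0.45311 = 0.559.

Posterior probability ≈ 0.559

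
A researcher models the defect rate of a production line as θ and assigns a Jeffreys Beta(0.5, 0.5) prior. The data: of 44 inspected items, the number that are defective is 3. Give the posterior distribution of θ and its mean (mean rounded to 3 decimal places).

Observing 3 successes and 41 failures updates Beta(0.5, 0.5) by adding the success and failure counts to the two shape parameters: α = 0.5+3 = 3.5, β = 0.5+41 = 41.5.
E[θ | data] = 3.5/(3.5+41.5) = 0.078.

Posterior: Beta(3.5, 41.5); mean ≈ 0.078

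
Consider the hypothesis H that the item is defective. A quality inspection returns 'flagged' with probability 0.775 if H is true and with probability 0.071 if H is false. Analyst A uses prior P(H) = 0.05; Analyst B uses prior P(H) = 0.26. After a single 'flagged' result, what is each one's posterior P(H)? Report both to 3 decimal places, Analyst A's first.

Analyst A: 0.365; Analyst B: 0.793

P('+'|H) = 0.775, P('+'|¬H) = 0.071.
Analyst A: numerator 0.775·0.05 = 0.038750; evidence = 0.038750+0.071·0.95 = 0.10620; posterior = 0.365.
Analyst B: numerator 0.775·0.26 = 0.20150; evidence = 0.20150+0.071·0.74 = 0.25404; posterior = 0.793.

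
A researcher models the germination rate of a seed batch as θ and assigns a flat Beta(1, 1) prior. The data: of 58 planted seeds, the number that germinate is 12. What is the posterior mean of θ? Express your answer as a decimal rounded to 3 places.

Observing 12 successes and 46 failures updates Beta(1, 1) by adding the success and failure counts to the two shape parameters: α = 1+12 = 13, β = 1+46 = 47.
Posterior mean = α/(α+β) = 13/60 = 0.217.

Posterior mean ≈ 0.217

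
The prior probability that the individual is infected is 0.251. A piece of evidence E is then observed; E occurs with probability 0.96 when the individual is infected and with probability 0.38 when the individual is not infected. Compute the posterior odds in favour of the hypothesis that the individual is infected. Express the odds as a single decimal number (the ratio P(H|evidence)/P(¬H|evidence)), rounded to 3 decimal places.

Posterior odds ≈ 0.847

Prior odds = 0.251/(1−0.251) = 0.33511.
Likelihood ratio for E = 0.96/0.38 = 2.5263.
Posterior odds = prior odds × LR = 0.84660.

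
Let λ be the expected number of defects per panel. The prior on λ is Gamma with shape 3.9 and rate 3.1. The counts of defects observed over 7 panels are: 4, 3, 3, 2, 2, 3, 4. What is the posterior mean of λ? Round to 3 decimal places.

The Poisson likelihood adds the total count to the shape and the number of exposure periods to the rate. Here ∑xᵢ = 21 and n = 7, so shape 3.9→24.9 and rate 3.1→10.1.
Posterior mean = shape/rate = 24.9/10.1 = 2.465.

Posterior mean ≈ 2.465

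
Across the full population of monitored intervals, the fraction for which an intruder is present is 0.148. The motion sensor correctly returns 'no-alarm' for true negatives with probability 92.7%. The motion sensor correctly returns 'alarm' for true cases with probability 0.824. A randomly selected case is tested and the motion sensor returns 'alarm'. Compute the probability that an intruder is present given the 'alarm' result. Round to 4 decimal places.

Let H be the event that an intruder is present. P(H) = 0.148, so P(¬H) = 0.852. With E the 'alarm' result, P(E|H) = 0.824 and P(E|¬H) = 0.073.
P(E) = 0.824·0.148 + 0.073·0.852 = 0.12195 + 0.062196 = 0.18415.
By Bayes' theorem, P(H|E) = 0.12195 / 0.18415 = 0.6622.

P(H | E) ≈ 0.6622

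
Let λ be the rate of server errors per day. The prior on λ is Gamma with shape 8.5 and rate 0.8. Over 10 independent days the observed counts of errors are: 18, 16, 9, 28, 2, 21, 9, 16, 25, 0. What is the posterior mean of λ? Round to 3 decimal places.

The Poisson likelihood adds the total count to the shape and the number of exposure periods to the rate. Here ∑xᵢ = 144 and n = 10, so shape 8.5→152.5 and rate 0.8→10.8.
E[λ | data] = 152.5/10.8 = 14.120.

Posterior mean ≈ 14.120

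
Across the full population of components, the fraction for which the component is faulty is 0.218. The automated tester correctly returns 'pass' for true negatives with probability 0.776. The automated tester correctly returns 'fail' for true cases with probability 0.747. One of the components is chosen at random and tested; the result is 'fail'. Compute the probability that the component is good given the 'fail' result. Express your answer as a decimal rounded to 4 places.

P(¬H | E) ≈ 0.5182

Write H for 'the component is faulty'. Prior odds H:¬H = 0.218/0.782 = 0.27877. For the 'fail' outcome, the likelihood ratio is 0.747/0.224 = 3.3348.
Posterior odds = 0.27877 × 3.3348 = 0.92966, so P(H|E) = 0.92966/(1+0.92966) = 0.4818. Then P(¬H|E) = 1 − 0.4818 = 0.5182.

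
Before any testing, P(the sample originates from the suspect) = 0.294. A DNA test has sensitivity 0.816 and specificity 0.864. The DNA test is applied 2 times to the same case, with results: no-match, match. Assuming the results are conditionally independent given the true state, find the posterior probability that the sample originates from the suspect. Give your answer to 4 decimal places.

With H the event that the sample originates from the suspect, the joint likelihood of the observed sequence is P(data|H) = 0.184·0.816 = 0.15014 and P(data|¬H) = 0.864·0.136 = 0.11750.
Bayes: P(H|data) = 0.294·0.15014 / (0.294·0.15014 + 0.706·0.11750) = 0.044142/0.12710 = 0.3473.

Posterior P(H) ≈ 0.3473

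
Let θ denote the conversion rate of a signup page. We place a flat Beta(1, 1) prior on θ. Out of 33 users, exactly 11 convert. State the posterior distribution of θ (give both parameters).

The binomial likelihood is conjugate to the Beta prior: with 11 successes and 22 failures, the posterior is Beta(1+11, 1+22) = Beta(12, 23).

Posterior: Beta(12, 23)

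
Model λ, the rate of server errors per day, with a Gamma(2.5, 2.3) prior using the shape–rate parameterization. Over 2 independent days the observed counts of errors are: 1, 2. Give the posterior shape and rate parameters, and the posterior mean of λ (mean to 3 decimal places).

Posterior: Gamma(shape=5.5, rate=4.3); mean ≈ 1.279

The Poisson likelihood adds the total count to the shape and the number of exposure periods to the rate. Here ∑xᵢ = 3 and n = 2, so shape 2.5→5.5 and rate 2.3→4.3.
Posterior mean = shape/rate = 5.5/4.3 = 1.279.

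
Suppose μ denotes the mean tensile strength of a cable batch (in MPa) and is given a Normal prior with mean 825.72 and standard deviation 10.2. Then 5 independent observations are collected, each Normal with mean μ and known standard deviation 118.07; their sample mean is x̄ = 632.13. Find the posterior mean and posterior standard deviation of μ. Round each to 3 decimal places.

Posterior mean ≈ 818.756; posterior SD ≈ 10.015

With known σ, the Normal prior is conjugate. Weight on the data is w = (n/σ²)/(n/σ² + 1/τ₀²) = 0.00035867/(0.00035867+0.00961169) = 0.035973.
Posterior mean = w·x̄ + (1−w)·μ₀ = 0.035973·632.13 + 0.96403·825.72 = 818.756. Posterior variance = 1/(0.00035867+0.00961169) = 100.297, so SD = 10.015.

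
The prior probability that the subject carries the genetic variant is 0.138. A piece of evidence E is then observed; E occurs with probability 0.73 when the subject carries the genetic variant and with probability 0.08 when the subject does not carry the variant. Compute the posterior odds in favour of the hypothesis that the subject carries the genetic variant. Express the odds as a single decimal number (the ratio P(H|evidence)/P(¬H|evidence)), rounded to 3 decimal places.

Prior odds = 0.138/(1−0.138) = 0.16009. In log-odds, ln(0.16009) = -1.8320.
Add log likelihood ratio: ln(9.1250) = 2.2110.
Posterior log-odds = 0.37902, so posterior odds = exp(0.37902) = 1.4608.

Posterior odds ≈ 1.461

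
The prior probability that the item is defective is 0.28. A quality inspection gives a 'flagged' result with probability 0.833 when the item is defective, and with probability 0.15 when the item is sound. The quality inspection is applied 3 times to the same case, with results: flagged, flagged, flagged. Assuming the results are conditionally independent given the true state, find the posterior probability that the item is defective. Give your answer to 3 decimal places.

Posterior P(H) ≈ 0.985

With H the event that the item is defective, the joint likelihood of the observed sequence is P(data|H) = 0.833·0.833·0.833 = 0.57801 and P(data|¬H) = 0.15·0.15·0.15 = 0.0033750.
Bayes: P(H|data) = 0.28·0.57801 / (0.28·0.57801 + 0.72·0.0033750) = 0.16184/0.16427 = 0.9852.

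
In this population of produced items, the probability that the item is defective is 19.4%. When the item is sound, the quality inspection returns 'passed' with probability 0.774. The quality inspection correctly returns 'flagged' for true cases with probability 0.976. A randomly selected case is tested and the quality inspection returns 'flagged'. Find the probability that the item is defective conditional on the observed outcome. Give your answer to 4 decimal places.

Write H for 'the item is defective'. Prior odds H:¬H = 0.194/0.806 = 0.24069. For the 'flagged' outcome, the likelihood ratio is 0.976/0.226 = 4.3186.
Posterior odds = 0.24069 × 4.3186 = 1.0395, so P(H|E) = 1.0395/(1+1.0395) = 0.5097.

P(H | E) ≈ 0.5097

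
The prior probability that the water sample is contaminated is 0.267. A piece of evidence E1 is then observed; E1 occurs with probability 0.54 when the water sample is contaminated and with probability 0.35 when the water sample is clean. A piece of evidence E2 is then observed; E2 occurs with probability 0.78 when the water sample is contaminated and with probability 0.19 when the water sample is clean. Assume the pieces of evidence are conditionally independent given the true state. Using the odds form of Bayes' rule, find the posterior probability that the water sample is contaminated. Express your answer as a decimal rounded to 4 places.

Prior odds = 0.267/(1−0.267) = 0.36426.
Likelihood ratio for E1 = 0.54/0.35 = 1.5429.
Likelihood ratio for E2 = 0.78/0.19 = 4.1053.
Posterior odds = prior odds × LR₁ × LR₂ = 2.3071.
Posterior probability = odds/(1+odds) = 2.3071/3.3071 = 0.6976.

Posterior probability ≈ 0.6976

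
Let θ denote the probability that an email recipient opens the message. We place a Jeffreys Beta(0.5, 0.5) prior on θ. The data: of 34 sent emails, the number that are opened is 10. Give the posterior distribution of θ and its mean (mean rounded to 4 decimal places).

Posterior: Beta(10.5, 24.5); mean ≈ 0.3000

The binomial likelihood is conjugate to the Beta prior: with 10 successes and 24 failures, the posterior is Beta(0.5+10, 0.5+24) = Beta(10.5, 24.5).
Posterior mean = α/(α+β) = 10.5/35 = 0.3000.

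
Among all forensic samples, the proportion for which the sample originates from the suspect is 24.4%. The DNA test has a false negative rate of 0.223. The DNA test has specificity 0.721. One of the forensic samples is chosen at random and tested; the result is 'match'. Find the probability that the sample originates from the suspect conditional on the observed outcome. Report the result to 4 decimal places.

P(H | E) ≈ 0.4734

Let H be the event that the sample originates from the suspect. P(H) = 0.244, so P(¬H) = 0.756. With E the 'match' result, P(E|H) = 0.777 and P(E|¬H) = 0.279.
P(E) = 0.777·0.244 + 0.279·0.756 = 0.18959 + 0.21092 = 0.40051.
By Bayes' theorem, P(H|E) = 0.18959 / 0.40051 = 0.4734.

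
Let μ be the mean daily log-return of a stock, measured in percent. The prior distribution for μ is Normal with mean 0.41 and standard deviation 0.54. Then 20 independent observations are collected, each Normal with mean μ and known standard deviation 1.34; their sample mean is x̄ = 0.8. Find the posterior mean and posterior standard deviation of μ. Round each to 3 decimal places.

Posterior mean ≈ 0.708; posterior SD ≈ 0.262

Prior precision 1/τ₀² = 1/0.54² = 3.42936; data precision n/σ² = 20/1.34² = 11.1383.
Posterior precision = 3.42936 + 11.1383 = 14.5677, giving posterior SD = 1/√14.5677 = 0.262.
Posterior mean = (3.42936·0.41 + 11.1383·0.8) / 14.5677 = 0.708.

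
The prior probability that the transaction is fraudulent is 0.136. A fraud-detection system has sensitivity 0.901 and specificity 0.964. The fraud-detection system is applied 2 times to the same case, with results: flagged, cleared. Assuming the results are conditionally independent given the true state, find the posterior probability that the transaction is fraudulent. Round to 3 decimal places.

With H the event that the transaction is fraudulent, the joint likelihood of the observed sequence is P(data|H) = 0.901·0.099 = 0.089199 and P(data|¬H) = 0.036·0.964 = 0.034704.
Bayes: P(H|data) = 0.136·0.089199 / (0.136·0.089199 + 0.864·0.034704) = 0.012131/0.042115 = 0.2880.

Posterior P(H) ≈ 0.288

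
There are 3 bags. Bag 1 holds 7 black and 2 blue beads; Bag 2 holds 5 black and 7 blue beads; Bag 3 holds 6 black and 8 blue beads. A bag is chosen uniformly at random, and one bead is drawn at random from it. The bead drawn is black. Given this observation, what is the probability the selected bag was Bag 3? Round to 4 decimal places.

P(black|Bag 1) = 0.7778; P(black|Bag 2) = 0.4167; P(black|Bag 3) = 0.4286.
Prior × likelihood for each source: 0.333333·0.7778=0.2593, 0.333333·0.4167=0.1389, 0.333333·0.4286=0.1429. Summing gives P(black) = 0.54101.
P(Bag 3 | black) = 0.1429 / 0.54101 = 0.2641.

Posterior probability ≈ 0.2641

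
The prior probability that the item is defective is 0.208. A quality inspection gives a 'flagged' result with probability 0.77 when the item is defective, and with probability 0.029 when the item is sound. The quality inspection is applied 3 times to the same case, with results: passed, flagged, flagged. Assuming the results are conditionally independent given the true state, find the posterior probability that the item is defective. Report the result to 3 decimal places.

Posterior P(H) ≈ 0.978

Let H be the event that the item is defective; start with P(H) = 0.208. P('flagged'|H) = 0.77, P('flagged'|¬H) = 0.029.
Update on result 1 ('passed'): P(H) ← 0.23·0.2080 / (0.23·0.2080 + 0.971·0.7920) = 0.047840/0.81687 = 0.0586.
Update on result 2 ('flagged'): P(H) ← 0.77·0.0586 / (0.77·0.0586 + 0.029·0.9414) = 0.045095/0.072397 = 0.6229.
Update on result 3 ('flagged'): P(H) ← 0.77·0.6229 / (0.77·0.6229 + 0.029·0.3771) = 0.47962/0.49056 = 0.9777.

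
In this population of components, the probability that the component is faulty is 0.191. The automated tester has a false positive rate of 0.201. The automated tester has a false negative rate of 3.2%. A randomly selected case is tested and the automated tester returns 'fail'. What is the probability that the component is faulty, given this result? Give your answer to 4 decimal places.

Write H for 'the component is faulty'. Prior odds H:¬H = 0.191/0.809 = 0.23609. For the 'fail' outcome, the likelihood ratio is 0.968/0.201 = 4.8159.
Posterior odds = 0.23609 × 4.8159 = 1.1370, so P(H|E) = 1.1370/(1+1.1370) = 0.5321.

P(H | E) ≈ 0.5321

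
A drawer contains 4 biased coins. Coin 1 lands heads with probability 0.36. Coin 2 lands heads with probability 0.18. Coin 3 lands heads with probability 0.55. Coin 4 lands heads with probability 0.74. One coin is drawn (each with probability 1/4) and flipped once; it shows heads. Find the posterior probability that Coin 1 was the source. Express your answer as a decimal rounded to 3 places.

Posterior probability ≈ 0.197

P(heads|C1) = 0.36; P(heads|C2) = 0.18; P(heads|C3) = 0.55; P(heads|C4) = 0.74.
Prior × likelihood for each source: 0.25·0.36=0.09000, 0.25·0.18=0.04500, 0.25·0.55=0.1375, 0.25·0.74=0.1850. Summing gives P(heads) = 0.45750.
P(Coin 1 | heads) = 0.09000 / 0.45750 = 0.197.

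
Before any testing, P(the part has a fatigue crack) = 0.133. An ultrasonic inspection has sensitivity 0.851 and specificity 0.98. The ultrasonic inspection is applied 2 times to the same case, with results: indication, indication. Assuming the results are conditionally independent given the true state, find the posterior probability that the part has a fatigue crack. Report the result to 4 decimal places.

Posterior P(H) ≈ 0.9964

Let H be the event that the part has a fatigue crack; start with P(H) = 0.133. P('indication'|H) = 0.851, P('indication'|¬H) = 0.02.
Update on result 1 ('indication'): P(H) ← 0.851·0.1330 / (0.851·0.1330 + 0.02·0.8670) = 0.11318/0.13052 = 0.8671.
Update on result 2 ('indication'): P(H) ← 0.851·0.8671 / (0.851·0.8671 + 0.02·0.1329) = 0.73794/0.74060 = 0.9964.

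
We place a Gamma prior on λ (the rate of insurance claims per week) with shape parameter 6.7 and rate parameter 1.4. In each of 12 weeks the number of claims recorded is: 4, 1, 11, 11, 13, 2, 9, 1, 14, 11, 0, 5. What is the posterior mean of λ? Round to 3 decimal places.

Posterior mean ≈ 6.619

Total count ∑xᵢ = 82 over n = 12 weeks.
Gamma is conjugate to the Poisson likelihood: posterior is Gamma(shape = 6.7+82 = 88.7, rate = 1.4+12 = 13.4).
Posterior mean = shape/rate = 88.7/13.4 = 6.619.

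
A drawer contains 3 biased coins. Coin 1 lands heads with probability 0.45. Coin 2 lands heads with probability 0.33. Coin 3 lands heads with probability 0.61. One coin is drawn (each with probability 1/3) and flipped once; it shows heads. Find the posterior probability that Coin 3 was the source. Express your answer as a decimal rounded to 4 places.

Posterior probability ≈ 0.4388

P(heads|C1) = 0.45; P(heads|C2) = 0.33; P(heads|C3) = 0.61.
Prior × likelihood for each source: 0.333333·0.45=0.1500, 0.333333·0.33=0.1100, 0.333333·0.61=0.2033. Summing gives P(heads) = 0.46333.
P(Coin 3 | heads) = 0.2033 / 0.46333 = 0.4388.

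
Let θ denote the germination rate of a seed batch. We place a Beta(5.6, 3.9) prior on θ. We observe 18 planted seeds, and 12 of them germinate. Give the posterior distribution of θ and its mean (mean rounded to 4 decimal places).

Posterior: Beta(17.6, 9.9); mean ≈ 0.6400

The binomial likelihood is conjugate to the Beta prior: with 12 successes and 6 failures, the posterior is Beta(5.6+12, 3.9+6) = Beta(17.6, 9.9).
Posterior mean = α/(α+β) = 17.6/27.5 = 0.6400.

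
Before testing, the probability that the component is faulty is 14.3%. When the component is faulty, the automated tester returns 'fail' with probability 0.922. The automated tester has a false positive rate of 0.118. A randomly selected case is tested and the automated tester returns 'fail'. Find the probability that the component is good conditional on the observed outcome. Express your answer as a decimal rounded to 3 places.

P(¬H | E) ≈ 0.434

Write H for 'the component is faulty'. Prior odds H:¬H = 0.143/0.857 = 0.16686. For the 'fail' outcome, the likelihood ratio is 0.922/0.118 = 7.8136.
Posterior odds = 0.16686 × 7.8136 = 1.3038, so P(H|E) = 1.3038/(1+1.3038) = 0.566. Then P(¬H|E) = 1 − 0.566 = 0.434.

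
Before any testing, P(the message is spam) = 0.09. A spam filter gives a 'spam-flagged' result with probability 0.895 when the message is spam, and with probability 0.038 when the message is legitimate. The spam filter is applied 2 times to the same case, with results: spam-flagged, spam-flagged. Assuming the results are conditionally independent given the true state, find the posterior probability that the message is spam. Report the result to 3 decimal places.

With H the event that the message is spam, the joint likelihood of the observed sequence is P(data|H) = 0.895·0.895 = 0.80102 and P(data|¬H) = 0.038·0.038 = 0.0014440.
Bayes: P(H|data) = 0.09·0.80102 / (0.09·0.80102 + 0.91·0.0014440) = 0.072092/0.073406 = 0.9821.

Posterior P(H) ≈ 0.982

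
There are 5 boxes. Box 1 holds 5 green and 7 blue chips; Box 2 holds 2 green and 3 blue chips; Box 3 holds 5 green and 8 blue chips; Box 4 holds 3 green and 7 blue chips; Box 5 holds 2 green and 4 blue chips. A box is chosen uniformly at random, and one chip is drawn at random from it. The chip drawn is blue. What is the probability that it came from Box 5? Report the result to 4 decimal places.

P(blue|Box 1) = 0.5833; P(blue|Box 2) = 0.6; P(blue|Box 3) = 0.6154; P(blue|Box 4) = 0.7; P(blue|Box 5) = 0.6667.
Prior × likelihood for each source: 0.2·0.5833=0.1167, 0.2·0.6=0.1200, 0.2·0.6154=0.1231, 0.2·0.7=0.1400, 0.2·0.6667=0.1333. Summing gives P(blue) = 0.63308.
P(Box 5 | blue) = 0.1333 / 0.63308 = 0.2106.

Posterior probability ≈ 0.2106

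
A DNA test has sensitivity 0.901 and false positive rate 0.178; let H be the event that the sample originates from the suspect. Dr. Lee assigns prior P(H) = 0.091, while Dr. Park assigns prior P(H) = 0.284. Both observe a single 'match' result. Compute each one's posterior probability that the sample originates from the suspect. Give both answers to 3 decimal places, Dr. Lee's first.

Dr. Lee: 0.336; Dr. Park: 0.668

The likelihood ratio for a 'match' result is 0.901/0.178 = 5.0618.
Dr. Lee: prior odds 0.091/0.909 = 0.10011; posterior odds 0.50674; posterior probability 0.336.
Dr. Park: prior odds 0.284/0.716 = 0.39665; posterior odds 2.0078; posterior probability 0.668.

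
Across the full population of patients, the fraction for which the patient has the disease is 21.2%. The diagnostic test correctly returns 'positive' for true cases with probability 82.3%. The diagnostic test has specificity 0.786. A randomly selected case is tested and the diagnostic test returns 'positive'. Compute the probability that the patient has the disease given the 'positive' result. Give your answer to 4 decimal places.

Write H for 'the patient has the disease'. Prior odds H:¬H = 0.212/0.788 = 0.26904. For the 'positive' outcome, the likelihood ratio is 0.823/0.214 = 3.8458.
Posterior odds = 0.26904 × 3.8458 = 1.0347, so P(H|E) = 1.0347/(1+1.0347) = 0.5085.

P(H | E) ≈ 0.5085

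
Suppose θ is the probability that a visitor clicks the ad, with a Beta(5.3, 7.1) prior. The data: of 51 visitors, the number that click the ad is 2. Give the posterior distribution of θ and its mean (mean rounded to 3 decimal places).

Posterior: Beta(7.3, 56.1); mean ≈ 0.115

The binomial likelihood is conjugate to the Beta prior: with 2 successes and 49 failures, the posterior is Beta(5.3+2, 7.1+49) = Beta(7.3, 56.1).
E[θ | data] = 7.3/(7.3+56.1) = 0.115.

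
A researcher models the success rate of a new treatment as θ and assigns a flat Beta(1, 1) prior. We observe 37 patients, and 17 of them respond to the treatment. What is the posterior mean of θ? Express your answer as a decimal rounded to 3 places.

Observing 17 successes and 20 failures updates Beta(1, 1) by adding the success and failure counts to the two shape parameters: α = 1+17 = 18, β = 1+20 = 21.
E[θ | data] = 18/(18+21) = 0.462.

Posterior mean ≈ 0.462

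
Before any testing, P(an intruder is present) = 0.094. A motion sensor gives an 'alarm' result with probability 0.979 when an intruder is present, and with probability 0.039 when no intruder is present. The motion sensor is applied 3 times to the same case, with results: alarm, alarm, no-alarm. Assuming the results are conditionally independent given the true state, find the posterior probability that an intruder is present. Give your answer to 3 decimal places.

With H the event that an intruder is present, the joint likelihood of the observed sequence is P(data|H) = 0.979·0.979·0.021 = 0.020127 and P(data|¬H) = 0.039·0.039·0.961 = 0.0014617.
Bayes: P(H|data) = 0.094·0.020127 / (0.094·0.020127 + 0.906·0.0014617) = 0.0018920/0.0032162 = 0.5883.

Posterior P(H) ≈ 0.588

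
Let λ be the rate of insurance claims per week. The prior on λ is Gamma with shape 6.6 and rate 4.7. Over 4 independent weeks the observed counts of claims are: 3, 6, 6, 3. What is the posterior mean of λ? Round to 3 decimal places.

The Poisson likelihood adds the total count to the shape and the number of exposure periods to the rate. Here ∑xᵢ = 18 and n = 4, so shape 6.6→24.6 and rate 4.7→8.7.
Posterior mean = shape/rate = 24.6/8.7 = 2.828.

Posterior mean ≈ 2.828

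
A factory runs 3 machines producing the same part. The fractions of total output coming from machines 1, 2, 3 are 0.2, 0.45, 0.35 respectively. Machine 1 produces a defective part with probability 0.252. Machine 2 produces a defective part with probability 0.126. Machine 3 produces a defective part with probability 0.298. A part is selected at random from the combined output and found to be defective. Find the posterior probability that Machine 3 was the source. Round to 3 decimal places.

Posterior probability ≈ 0.493

Tabulate prior·likelihood by source: [1] prior 0.2, lik 0.252, product 0.05040; [2] prior 0.45, lik 0.126, product 0.05670; [3] prior 0.35, lik 0.298, product 0.1043.
Normalizing constant = 0.21140; the posterior for Machine 3 is its product over the sum, 0.1043/0.21140 = 0.493.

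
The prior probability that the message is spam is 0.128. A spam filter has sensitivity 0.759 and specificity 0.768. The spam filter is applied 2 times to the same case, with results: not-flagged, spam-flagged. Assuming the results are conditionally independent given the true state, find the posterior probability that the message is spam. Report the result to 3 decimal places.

Let H be the event that the message is spam; start with P(H) = 0.128. P('spam-flagged'|H) = 0.759, P('spam-flagged'|¬H) = 0.232.
Update on result 1 ('not-flagged'): P(H) ← 0.241·0.1280 / (0.241·0.1280 + 0.768·0.8720) = 0.030848/0.70054 = 0.0440.
Update on result 2 ('spam-flagged'): P(H) ← 0.759·0.0440 / (0.759·0.0440 + 0.232·0.9560) = 0.033422/0.25521 = 0.1310.

Posterior P(H) ≈ 0.131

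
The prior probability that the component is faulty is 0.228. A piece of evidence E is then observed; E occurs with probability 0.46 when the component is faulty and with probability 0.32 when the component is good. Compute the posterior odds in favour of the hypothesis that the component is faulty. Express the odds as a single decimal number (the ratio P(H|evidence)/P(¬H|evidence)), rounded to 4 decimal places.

Prior odds = 0.228/(1−0.228) = 0.29534.
Likelihood ratio for E = 0.46/0.32 = 1.4375.
Posterior odds = prior odds × LR = 0.42455.

Posterior odds ≈ 0.4245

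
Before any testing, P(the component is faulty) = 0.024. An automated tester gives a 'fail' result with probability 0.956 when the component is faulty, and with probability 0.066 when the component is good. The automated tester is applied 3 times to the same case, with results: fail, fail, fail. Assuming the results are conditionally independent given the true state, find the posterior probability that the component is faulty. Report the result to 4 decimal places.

With H the event that the component is faulty, the joint likelihood of the observed sequence is P(data|H) = 0.956·0.956·0.956 = 0.87372 and P(data|¬H) = 0.066·0.066·0.066 = 0.00028750.
Bayes: P(H|data) = 0.024·0.87372 / (0.024·0.87372 + 0.976·0.00028750) = 0.020969/0.021250 = 0.9868.

Posterior P(H) ≈ 0.9868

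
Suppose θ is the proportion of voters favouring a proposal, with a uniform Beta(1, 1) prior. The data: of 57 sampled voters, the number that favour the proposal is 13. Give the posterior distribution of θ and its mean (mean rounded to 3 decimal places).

Observing 13 successes and 44 failures updates Beta(1, 1) by adding the success and failure counts to the two shape parameters: α = 1+13 = 14, β = 1+44 = 45.
Posterior mean = α/(α+β) = 14/59 = 0.237.

Posterior: Beta(14, 45); mean ≈ 0.237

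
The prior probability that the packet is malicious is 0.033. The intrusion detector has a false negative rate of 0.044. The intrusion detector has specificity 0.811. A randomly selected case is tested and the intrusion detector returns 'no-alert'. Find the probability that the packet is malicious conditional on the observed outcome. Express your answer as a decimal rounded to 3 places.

Write H for 'the packet is malicious'. Prior odds H:¬H = 0.033/0.967 = 0.034126. For the 'no-alert' outcome, the likelihood ratio is 0.044/0.811 = 0.054254.
Posterior odds = 0.034126 × 0.054254 = 0.0018515, so P(H|E) = 0.0018515/(1+0.0018515) = 0.002.

P(H | E) ≈ 0.002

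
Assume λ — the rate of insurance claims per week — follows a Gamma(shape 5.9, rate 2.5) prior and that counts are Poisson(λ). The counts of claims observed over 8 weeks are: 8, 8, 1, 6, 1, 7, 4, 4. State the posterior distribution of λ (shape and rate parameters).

Total count ∑xᵢ = 39 over n = 8 weeks.
Gamma is conjugate to the Poisson likelihood: posterior is Gamma(shape = 5.9+39 = 44.9, rate = 2.5+8 = 10.5).

Posterior: Gamma(shape=44.9, rate=10.5)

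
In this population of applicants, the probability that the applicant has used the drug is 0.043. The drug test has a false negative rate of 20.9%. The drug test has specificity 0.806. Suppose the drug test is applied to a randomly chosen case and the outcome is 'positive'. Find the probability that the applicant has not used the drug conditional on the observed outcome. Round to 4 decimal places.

Let H be the event that the applicant has used the drug. P(H) = 0.043, so P(¬H) = 0.957. With E the 'positive' result, P(E|H) = 0.791 and P(E|¬H) = 0.194.
P(E) = 0.791·0.043 + 0.194·0.957 = 0.034013 + 0.18566 = 0.21967.
By Bayes' theorem, P(H|E) = 0.034013 / 0.21967 = 0.1548. Hence P(¬H|E) = 1 − 0.1548 = 0.8452.

P(¬H | E) ≈ 0.8452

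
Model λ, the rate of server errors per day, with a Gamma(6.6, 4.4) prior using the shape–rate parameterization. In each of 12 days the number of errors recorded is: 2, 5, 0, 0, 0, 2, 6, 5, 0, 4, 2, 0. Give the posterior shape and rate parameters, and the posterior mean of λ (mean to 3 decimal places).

The Poisson likelihood adds the total count to the shape and the number of exposure periods to the rate. Here ∑xᵢ = 26 and n = 12, so shape 6.6→32.6 and rate 4.4→16.4.
E[λ | data] = 32.6/16.4 = 1.988.

Posterior: Gamma(shape=32.6, rate=16.4); mean ≈ 1.988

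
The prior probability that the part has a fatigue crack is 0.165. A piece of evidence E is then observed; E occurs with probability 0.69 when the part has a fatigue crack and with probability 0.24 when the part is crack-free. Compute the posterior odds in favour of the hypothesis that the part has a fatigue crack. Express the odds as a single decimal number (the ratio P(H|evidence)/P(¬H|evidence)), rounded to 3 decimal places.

Prior odds = 0.165/(1−0.165) = 0.19760. In log-odds, ln(0.19760) = -1.6215.
Add log likelihood ratio: ln(2.8750) = 1.0561.
Posterior log-odds = -0.56543, so posterior odds = exp(-0.56543) = 0.56811.

Posterior odds ≈ 0.568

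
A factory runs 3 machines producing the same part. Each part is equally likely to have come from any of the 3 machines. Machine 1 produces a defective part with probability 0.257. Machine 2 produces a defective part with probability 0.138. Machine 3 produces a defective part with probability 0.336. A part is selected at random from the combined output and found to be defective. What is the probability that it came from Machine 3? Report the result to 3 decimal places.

Posterior probability ≈ 0.460

P(defective|M1) = 0.257; P(defective|M2) = 0.138; P(defective|M3) = 0.336.
Prior × likelihood for each source: 0.333333·0.257=0.08567, 0.333333·0.138=0.04600, 0.333333·0.336=0.1120. Summing gives P(defective) = 0.24367.
P(Machine 3 | defective) = 0.1120 / 0.24367 = 0.460.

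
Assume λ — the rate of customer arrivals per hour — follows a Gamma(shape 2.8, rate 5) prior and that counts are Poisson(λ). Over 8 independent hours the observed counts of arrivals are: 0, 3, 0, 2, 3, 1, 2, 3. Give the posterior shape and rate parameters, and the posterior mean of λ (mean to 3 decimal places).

Total count ∑xᵢ = 14 over n = 8 hours.
Gamma is conjugate to the Poisson likelihood: posterior is Gamma(shape = 2.8+14 = 16.8, rate = 5+8 = 13).
E[λ | data] = 16.8/13 = 1.292.

Posterior: Gamma(shape=16.8, rate=13); mean ≈ 1.292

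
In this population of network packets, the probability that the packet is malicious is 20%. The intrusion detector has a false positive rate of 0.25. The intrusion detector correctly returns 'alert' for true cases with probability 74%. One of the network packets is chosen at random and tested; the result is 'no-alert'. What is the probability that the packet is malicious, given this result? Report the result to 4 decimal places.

Write H for 'the packet is malicious'. Prior odds H:¬H = 0.2/0.8 = 0.25000. For the 'no-alert' outcome, the likelihood ratio is 0.26/0.75 = 0.34667.
Posterior odds = 0.25000 × 0.34667 = 0.086667, so P(H|E) = 0.086667/(1+0.086667) = 0.0798.

P(H | E) ≈ 0.0798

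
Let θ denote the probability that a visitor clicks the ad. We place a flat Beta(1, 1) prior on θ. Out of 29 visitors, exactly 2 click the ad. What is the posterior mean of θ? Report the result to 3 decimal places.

Observing 2 successes and 27 failures updates Beta(1, 1) by adding the success and failure counts to the two shape parameters: α = 1+2 = 3, β = 1+27 = 28.
E[θ | data] = 3/(3+28) = 0.097.

Posterior mean ≈ 0.097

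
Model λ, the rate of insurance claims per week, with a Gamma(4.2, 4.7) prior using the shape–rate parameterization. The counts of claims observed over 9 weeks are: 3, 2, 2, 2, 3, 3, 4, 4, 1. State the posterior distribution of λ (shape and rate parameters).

Posterior: Gamma(shape=28.2, rate=13.7)

Total count ∑xᵢ = 24 over n = 9 weeks.
Gamma is conjugate to the Poisson likelihood: posterior is Gamma(shape = 4.2+24 = 28.2, rate = 4.7+9 = 13.7).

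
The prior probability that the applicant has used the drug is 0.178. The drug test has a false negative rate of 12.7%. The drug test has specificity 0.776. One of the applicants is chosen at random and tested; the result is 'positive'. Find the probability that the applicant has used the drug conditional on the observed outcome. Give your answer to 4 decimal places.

Let H be the event that the applicant has used the drug. P(H) = 0.178, so P(¬H) = 0.822. With E the 'positive' result, P(E|H) = 0.873 and P(E|¬H) = 0.224.
P(E) = 0.873·0.178 + 0.224·0.822 = 0.15539 + 0.18413 = 0.33952.
By Bayes' theorem, P(H|E) = 0.15539 / 0.33952 = 0.4577.

P(H | E) ≈ 0.4577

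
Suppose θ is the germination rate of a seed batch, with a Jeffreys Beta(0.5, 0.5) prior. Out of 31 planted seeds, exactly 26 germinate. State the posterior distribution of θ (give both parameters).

Observing 26 successes and 5 failures updates Beta(0.5, 0.5) by adding the success and failure counts to the two shape parameters: α = 0.5+26 = 26.5, β = 0.5+5 = 5.5.

Posterior: Beta(26.5, 5.5)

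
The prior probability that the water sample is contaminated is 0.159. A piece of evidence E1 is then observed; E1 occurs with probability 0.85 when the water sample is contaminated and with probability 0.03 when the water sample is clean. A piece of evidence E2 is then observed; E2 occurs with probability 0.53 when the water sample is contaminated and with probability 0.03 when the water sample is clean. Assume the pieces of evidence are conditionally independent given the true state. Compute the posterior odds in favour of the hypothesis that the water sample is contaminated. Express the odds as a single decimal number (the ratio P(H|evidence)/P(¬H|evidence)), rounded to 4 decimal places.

Posterior odds ≈ 94.6354

Prior odds = 0.159/(1−0.159) = 0.18906.
Likelihood ratio for E1 = 0.85/0.03 = 28.333.
Likelihood ratio for E2 = 0.53/0.03 = 17.667.
Posterior odds = prior odds × LR₁ × LR₂ = 94.635.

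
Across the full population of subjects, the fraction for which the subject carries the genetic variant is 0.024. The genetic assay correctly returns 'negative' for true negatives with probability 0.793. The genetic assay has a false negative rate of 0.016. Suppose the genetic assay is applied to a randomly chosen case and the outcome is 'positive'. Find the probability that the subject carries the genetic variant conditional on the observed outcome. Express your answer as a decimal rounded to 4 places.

Write H for 'the subject carries the genetic variant'. Prior odds H:¬H = 0.024/0.976 = 0.024590. For the 'positive' outcome, the likelihood ratio is 0.984/0.207 = 4.7536.
Posterior odds = 0.024590 × 4.7536 = 0.11689, so P(H|E) = 0.11689/(1+0.11689) = 0.1047.

P(H | E) ≈ 0.1047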